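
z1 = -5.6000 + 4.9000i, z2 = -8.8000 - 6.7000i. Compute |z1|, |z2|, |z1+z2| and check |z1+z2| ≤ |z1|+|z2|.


|z1| = sqrt((-5.6)^2 + 4.9^2) = sqrt(55.37) = 7.4411
|z2| = sqrt((-8.8)^2 + (-6.7)^2) = sqrt(122.33) = 11.0603
z1+z2 = -14.4000 - 1.8000i
|z1+z2| = sqrt(210.6) = 14.5121
|z1|+|z2| = 7.4411 + 11.0603 = 18.5014

|z1+z2| = 14.5121 ≤ |z1|+|z2| = 18.5014 (verified)


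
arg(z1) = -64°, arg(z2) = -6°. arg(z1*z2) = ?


arg(z1*z2) = -64° - 6° = -70°
Normalized to (-180°, 180°]: -70°

-70°


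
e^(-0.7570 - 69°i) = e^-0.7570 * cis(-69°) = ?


e^-0.7570 = 0.4691
cos(-69°) = 0.3584
sin(-69°) = -0.93358
Real = 0.4691*0.3584 = 0.1681
Imag = 0.4691*(-0.93358) = -0.4379

0.1681 - 0.4379i


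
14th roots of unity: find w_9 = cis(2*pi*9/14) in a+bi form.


Angle = 360*9/14 = 231.4286°
a = cos(231.4286°) = -0.6235
b = sin(231.4286°) = -0.7818

-0.6235 - 0.7818i


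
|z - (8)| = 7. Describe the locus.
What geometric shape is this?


|z - z0| = r is a circle with center z0 and radius r.
Center = (8, 0), radius = 7

Circle with center (8, 0) and radius 7


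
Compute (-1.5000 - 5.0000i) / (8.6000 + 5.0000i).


Conjugate of z2 = 8.6000 - 5.0000i
Numerator: (-1.5000 - 5.0000i)(8.6000 - 5.0000i) = -37.9000 - 35.5000i
Denominator: 8.6^2 + 5^2 = 98.96
Result = (-37.9000 - 35.5000i)/98.96

-0.3830 - 0.3587i


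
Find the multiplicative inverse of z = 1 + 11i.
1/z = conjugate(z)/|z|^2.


|z|^2 = 1+121 = 122
1/z = (1 - 11i)/122

1/z = 0.0082 - 0.0902i


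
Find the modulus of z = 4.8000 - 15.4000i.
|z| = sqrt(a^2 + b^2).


|z| = sqrt(4.8^2 + (-15.4)^2) = sqrt(23.04 + 237.16) = sqrt(260.2) = 16.1307

|z| = 16.1307


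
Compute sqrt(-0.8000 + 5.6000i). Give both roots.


|z| = sqrt(0.64+31.36) = 5.6569
sqrt((|z|+a)/2) = sqrt((5.6569+(-0.8))/2) = sqrt(2.4284) = 1.5583
sqrt((|z|-a)/2) = sqrt((5.6569-(-0.8))/2) = sqrt(3.2284) = 1.7968

±(1.5583 + 1.7968i) i.e. 1.5583 + 1.7968i and -1.5583 - 1.7968i


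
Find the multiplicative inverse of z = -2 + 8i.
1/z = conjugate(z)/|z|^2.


|z|^2 = 4+64 = 68
1/z = (-2 - 8i)/68

1/z = -0.0294 - 0.1176i


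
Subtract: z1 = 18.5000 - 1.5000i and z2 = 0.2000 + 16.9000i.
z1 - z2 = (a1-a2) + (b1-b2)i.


Real: 18.5 - 0.2 = 18.3
Imag: -1.5 - 16.9 = -18.4

18.3000 - 18.4000i


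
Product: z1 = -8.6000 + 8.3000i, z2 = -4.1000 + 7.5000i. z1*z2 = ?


Real = -8.6*(-4.1) - 8.3*7.5 = 35.26 - 62.25 = -26.99
Imag = -8.6*7.5 - (4.1)*8.3 = -64.5 - (34.03) = -98.53

-26.9900 - 98.5300i


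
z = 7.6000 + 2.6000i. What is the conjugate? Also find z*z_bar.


z_bar = 7.6000 - 2.6000i
z*z_bar = 7.6^2 + 2.6^2 = 57.76 + 6.76 = 64.52

z_bar = 7.6000 - 2.6000i, z*z_bar = 64.52


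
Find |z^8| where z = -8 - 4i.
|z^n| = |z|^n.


|z| = sqrt(64+16) = sqrt(80) = 8.9443
|z^8| = |z|^8 = (sqrt(80))^8 = 80^4 = 40960000

|z^8| = 40960000


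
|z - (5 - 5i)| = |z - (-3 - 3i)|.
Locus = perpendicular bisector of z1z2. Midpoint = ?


Equal distances means the locus is the perpendicular bisector of z1 and z2.
Midpoint = ((5+(-3))/2, (-5+(-3))/2) = (1.0000, -4.0000)

Perpendicular bisector through (1.0000, -4.0000)


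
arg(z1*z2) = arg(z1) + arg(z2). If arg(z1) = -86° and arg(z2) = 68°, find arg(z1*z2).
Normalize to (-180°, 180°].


arg(z1*z2) = -86° + 68° = -18°
Normalized to (-180°, 180°]: -18°

-18°


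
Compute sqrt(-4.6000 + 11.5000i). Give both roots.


|z| = sqrt(21.16+132.25) = 12.3859
sqrt((|z|+a)/2) = sqrt((12.3859+(-4.6))/2) = sqrt(3.8929) = 1.9731
sqrt((|z|-a)/2) = sqrt((12.3859-(-4.6))/2) = sqrt(8.4929) = 2.9143

±(1.9731 + 2.9143i) i.e. 1.9731 + 2.9143i and -1.9731 - 2.9143i


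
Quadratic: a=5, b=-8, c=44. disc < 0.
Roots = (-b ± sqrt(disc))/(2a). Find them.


disc = (-8)^2 - 4*5*44 = 64 - 880 = -816
sqrt(|disc|) = sqrt(816) = 28.5657
Real part = 8/(2*5) = 0.8000
Imag part = 28.5657/(2*5) = 2.8566

0.8000 ± 2.8566i


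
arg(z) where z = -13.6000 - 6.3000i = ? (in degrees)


Re = -13.6, Im = -6.3
arg = atan2(-6.3, -13.6) = -155.1448 degrees

arg(z) = -155.1448 degrees


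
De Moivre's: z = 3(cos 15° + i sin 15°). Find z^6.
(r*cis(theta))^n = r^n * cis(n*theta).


r^6 = 3^6 = 729
n*theta = 6*15° = 90° = 90° (mod 360)
a = 729*cos(90°) = 0
b = 729*sin(90°) = 729.0000

729 cis(90°) = 0 + 729.0000i


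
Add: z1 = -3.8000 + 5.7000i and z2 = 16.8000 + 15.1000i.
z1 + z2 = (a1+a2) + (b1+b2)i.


Real: -3.8 + 16.8 = 13
Imag: 5.7 + 15.1 = 20.8

13.0000 + 20.8000i


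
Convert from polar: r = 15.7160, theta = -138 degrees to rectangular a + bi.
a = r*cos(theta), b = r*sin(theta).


a = 15.7160*cos(-138°) = 15.7160*(-0.743145) = -11.6793
b = 15.7160*sin(-138°) = 15.7160*(-0.669131) = -10.5161

-11.6793 - 10.5161i


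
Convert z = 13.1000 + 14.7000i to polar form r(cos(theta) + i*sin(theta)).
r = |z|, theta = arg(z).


r = sqrt(171.61+216.09) = sqrt(387.7) = 19.6901
theta = atan2(14.7, 13.1) = 48.2940 degrees

r = 19.6901, theta = 48.2940 degrees


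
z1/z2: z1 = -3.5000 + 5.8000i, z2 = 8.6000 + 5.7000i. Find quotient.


Conjugate of z2 = 8.6000 - 5.7000i
Numerator: (-3.5000 + 5.8000i)(8.6000 - 5.7000i) = 2.9600 + 69.8300i
Denominator: 8.6^2 + 5.7^2 = 106.45
Result = (2.9600 + 69.8300i)/106.45

0.0278 + 0.6560i


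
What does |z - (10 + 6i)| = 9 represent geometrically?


|z - z0| = r is a circle with center z0 and radius r.
Center = (10, 6), radius = 9

Circle with center (10, 6) and radius 9


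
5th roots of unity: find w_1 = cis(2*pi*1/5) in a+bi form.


Angle = 360*1/5 = 72°
a = cos(72°) = 0.3090
b = sin(72°) = 0.9511

0.3090 + 0.9511i


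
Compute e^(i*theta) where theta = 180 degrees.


cos(180°) = -1.0000
sin(180°) = 0

e^(i*180°) = -1.0000 + 0i


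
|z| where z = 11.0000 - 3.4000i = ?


|z| = sqrt(11^2 + (-3.4)^2) = sqrt(121 + 11.56) = sqrt(132.56) = 11.5135

|z| = 11.5135


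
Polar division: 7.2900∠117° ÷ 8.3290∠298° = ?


r = 7.2900 / 8.3290 = 0.8753
theta = 117° - 298° = -181° = 179° (mod 360)

0.8753 cis(179°)


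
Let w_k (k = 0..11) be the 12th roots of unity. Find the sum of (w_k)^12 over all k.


The roots are w_k = w^k with w = e^(2*pi*i/12), and (w^k)^12 = (w^12)^k.
So S = 1 + u + u^2 + ... + u^(11) with u = w^12.
12 = 1*12 + 0, so 12 is a multiple of 12 and u = (w^12)^1 = 1.
Every one of the 12 terms equals 1: S = 12

S = 12


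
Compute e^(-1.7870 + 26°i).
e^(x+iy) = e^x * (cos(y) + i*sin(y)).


e^-1.7870 = 0.1675
cos(26°) = 0.8988
sin(26°) = 0.4384
Real = 0.1675*0.8988 = 0.1505
Imag = 0.1675*0.4384 = 0.0734

0.1505 + 0.0734i


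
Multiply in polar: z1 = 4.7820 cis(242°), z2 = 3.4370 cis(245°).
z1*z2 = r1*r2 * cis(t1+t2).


r = 4.7820 * 3.4370 = 16.4357
theta = 242° + 245° = 487° = 127° (mod 360)

16.4357 cis(127°)


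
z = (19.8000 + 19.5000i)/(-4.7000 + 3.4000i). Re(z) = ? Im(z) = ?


Multiply by conjugate: (19.8000 + 19.5000i)(-4.7000 - 3.4000i) / ((-4.7)^2 + 3.4^2)
Numerator real = 19.8*(-4.7) + 19.5*3.4 = -26.76
Numerator imag = 19.5*(-4.7) - 19.8*3.4 = -158.97
Denominator = 33.65
Re(z) = -26.76/33.65 = -0.7952
Im(z) = -158.97/33.65 = -4.7242

Re(z) = -0.7952, Im(z) = -4.7242


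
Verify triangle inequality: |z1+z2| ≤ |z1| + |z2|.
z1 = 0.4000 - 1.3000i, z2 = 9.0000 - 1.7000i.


|z1| = sqrt(0.4^2 + (-1.3)^2) = sqrt(1.85) = 1.3601
|z2| = sqrt(9^2 + (-1.7)^2) = sqrt(83.89) = 9.1591
z1+z2 = 9.4000 - 3.0000i
|z1+z2| = sqrt(97.36) = 9.8671
|z1|+|z2| = 1.3601 + 9.1591 = 10.5192

|z1+z2| = 9.8671 ≤ |z1|+|z2| = 10.5192 (verified)


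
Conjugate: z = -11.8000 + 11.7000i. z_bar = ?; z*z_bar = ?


z_bar = -11.8000 - 11.7000i
z*z_bar = (-11.8)^2 + 11.7^2 = 139.24 + 136.89 = 276.13

z_bar = -11.8000 - 11.7000i, z*z_bar = 276.13


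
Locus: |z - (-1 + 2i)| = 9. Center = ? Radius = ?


|z - z0| = r is a circle with center z0 and radius r.
Center = (-1, 2), radius = 9

Circle with center (-1, 2) and radius 9


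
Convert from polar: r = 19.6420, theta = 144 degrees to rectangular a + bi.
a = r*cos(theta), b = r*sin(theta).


a = 19.6420*cos(144°) = 19.6420*(-0.809017) = -15.8907
b = 19.6420*sin(144°) = 19.6420*0.587785 = 11.5453

-15.8907 + 11.5453i


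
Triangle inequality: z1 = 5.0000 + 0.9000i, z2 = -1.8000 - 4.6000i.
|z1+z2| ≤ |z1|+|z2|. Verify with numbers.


|z1| = sqrt(5^2 + 0.9^2) = sqrt(25.81) = 5.0804
|z2| = sqrt((-1.8)^2 + (-4.6)^2) = sqrt(24.4) = 4.9396
z1+z2 = 3.2000 - 3.7000i
|z1+z2| = sqrt(23.93) = 4.8918
|z1|+|z2| = 5.0804 + 4.9396 = 10.0200

|z1+z2| = 4.8918 ≤ |z1|+|z2| = 10.0200 (verified)


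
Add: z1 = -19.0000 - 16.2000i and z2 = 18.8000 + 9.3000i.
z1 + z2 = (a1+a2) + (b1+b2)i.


Real: -19 + 18.8 = -0.2
Imag: -16.2 + 9.3 = -6.9

-0.2000 - 6.9000i


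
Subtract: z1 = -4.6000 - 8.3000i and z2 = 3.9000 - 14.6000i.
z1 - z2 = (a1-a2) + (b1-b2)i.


Real: -4.6 - 3.9 = -8.5
Imag: -8.3 + 14.6 = 6.3

-8.5000 + 6.3000i


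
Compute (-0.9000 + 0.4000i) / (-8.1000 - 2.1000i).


Conjugate of z2 = -8.1000 + 2.1000i
Numerator: (-0.9000 + 0.4000i)(-8.1000 + 2.1000i) = 6.4500 - 5.1300i
Denominator: (-8.1)^2 + (-2.1)^2 = 70.02
Result = (6.4500 - 5.1300i)/70.02

0.0921 - 0.0733i


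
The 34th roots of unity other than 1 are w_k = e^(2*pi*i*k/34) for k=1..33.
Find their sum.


With w = e^(2*pi*i/34), all 34 of the 34th roots of unity w^0 = 1, w, ..., w^(33) sum to 0: 1 + w + ... + w^(33) = (1 - w^34)/(1 - w) = 0 since w^34 = 1, w ≠ 1.
Removing the root 1: w + w^2 + ... + w^(33) = 0 - 1 = -1

Sum = -1


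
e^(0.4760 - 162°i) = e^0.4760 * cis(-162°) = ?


e^0.4760 = 1.6096
cos(-162°) = -0.95106
sin(-162°) = -0.309
Real = 1.6096*(-0.95106) = -1.5308
Imag = 1.6096*(-0.309) = -0.4974

-1.5308 - 0.4974i


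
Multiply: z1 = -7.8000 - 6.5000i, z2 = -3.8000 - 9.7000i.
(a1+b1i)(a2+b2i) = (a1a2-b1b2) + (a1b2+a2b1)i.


Real = -7.8*(-3.8) - (-6.5)*(-9.7) = 29.64 - 63.05 = -33.41
Imag = -7.8*(-9.7) - (3.8)*(-6.5) = 75.66 + 24.7 = 100.36

-33.4100 + 100.3600i


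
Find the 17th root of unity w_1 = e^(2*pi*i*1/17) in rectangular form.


Angle = 360*1/17 = 21.1765°
a = cos(21.1765°) = 0.9325
b = sin(21.1765°) = 0.3612

0.9325 + 0.3612i


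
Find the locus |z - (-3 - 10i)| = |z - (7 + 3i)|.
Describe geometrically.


Equal distances means the locus is the perpendicular bisector of z1 and z2.
Midpoint = ((-3+7)/2, (-10+3)/2) = (2.0000, -3.5000)

Perpendicular bisector through (2.0000, -3.5000)


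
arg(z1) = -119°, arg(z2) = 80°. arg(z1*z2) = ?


arg(z1*z2) = -119° + 80° = -39°
Normalized to (-180°, 180°]: -39°

-39°


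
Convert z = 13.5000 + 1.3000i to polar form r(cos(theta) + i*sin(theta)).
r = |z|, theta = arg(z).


r = sqrt(182.25+1.69) = sqrt(183.94) = 13.5624
theta = atan2(1.3, 13.5) = 5.5004 degrees

r = 13.5624, theta = 5.5004 degrees


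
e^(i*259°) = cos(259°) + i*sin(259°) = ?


cos(259°) = -0.1908
sin(259°) = -0.9816

e^(i*259°) = -0.1908 - 0.9816i


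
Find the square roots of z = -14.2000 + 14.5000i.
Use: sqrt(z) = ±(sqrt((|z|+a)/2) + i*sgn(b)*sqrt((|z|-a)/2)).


|z| = sqrt(201.64+210.25) = 20.2951
sqrt((|z|+a)/2) = sqrt((20.2951+(-14.2))/2) = sqrt(3.0475) = 1.7457
sqrt((|z|-a)/2) = sqrt((20.2951-(-14.2))/2) = sqrt(17.2475) = 4.1530

±(1.7457 + 4.1530i) i.e. 1.7457 + 4.1530i and -1.7457 - 4.1530i


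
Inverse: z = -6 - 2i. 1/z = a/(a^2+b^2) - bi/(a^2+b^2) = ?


|z|^2 = 36+4 = 40
1/z = (-6 + 2i)/40

1/z = -0.1500 + 0.0500i


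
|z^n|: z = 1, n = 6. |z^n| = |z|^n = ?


|z| = sqrt(1+0) = sqrt(1) = 1
|z^6| = |z|^6 = 1^6 = 1

|z^6| = 1


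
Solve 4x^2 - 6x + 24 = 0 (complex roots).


disc = (-6)^2 - 4*4*24 = 36 - 384 = -348
sqrt(|disc|) = sqrt(348) = 18.6548
Real part = 6/(2*4) = 0.7500
Imag part = 18.6548/(2*4) = 2.3318

0.7500 ± 2.3318i


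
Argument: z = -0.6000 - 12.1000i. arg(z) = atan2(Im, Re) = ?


Re = -0.6, Im = -12.1
arg = atan2(-12.1, -0.6) = -92.8388 degrees

arg(z) = -92.8388 degrees


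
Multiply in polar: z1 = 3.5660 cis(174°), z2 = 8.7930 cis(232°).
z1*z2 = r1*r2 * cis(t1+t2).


r = 3.5660 * 8.7930 = 31.3558
theta = 174° + 232° = 406° = 46° (mod 360)

31.3558 cis(46°)


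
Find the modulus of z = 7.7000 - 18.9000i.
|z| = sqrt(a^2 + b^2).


|z| = sqrt(7.7^2 + (-18.9)^2) = sqrt(59.29 + 357.21) = sqrt(416.5) = 20.4083

|z| = 20.4083


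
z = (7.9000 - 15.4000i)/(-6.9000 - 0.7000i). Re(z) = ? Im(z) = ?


Multiply by conjugate: (7.9000 - 15.4000i)(-6.9000 + 0.7000i) / ((-6.9)^2 + (-0.7)^2)
Numerator real = 7.9*(-6.9) - (15.4)*(-0.7) = -43.73
Numerator imag = -15.4*(-6.9) - 7.9*(-0.7) = 111.79
Denominator = 48.1
Re(z) = -43.73/48.1 = -0.9091
Im(z) = 111.79/48.1 = 2.3241

Re(z) = -0.9091, Im(z) = 2.3241


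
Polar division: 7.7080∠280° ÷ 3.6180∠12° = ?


r = 7.7080 / 3.6180 = 2.1305
theta = 280° - 12° = 268° = 268° (mod 360)

2.1305 cis(268°)


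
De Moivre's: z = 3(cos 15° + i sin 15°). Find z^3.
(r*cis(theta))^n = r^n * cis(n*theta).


r^3 = 3^3 = 27
n*theta = 3*15° = 45° = 45° (mod 360)
a = 27*cos(45°) = 19.0919
b = 27*sin(45°) = 19.0919

27 cis(45°) = 19.0919 + 19.0919i


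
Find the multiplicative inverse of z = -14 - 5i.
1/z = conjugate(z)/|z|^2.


|z|^2 = 196+25 = 221
1/z = (-14 + 5i)/221

1/z = -0.0633 + 0.0226i


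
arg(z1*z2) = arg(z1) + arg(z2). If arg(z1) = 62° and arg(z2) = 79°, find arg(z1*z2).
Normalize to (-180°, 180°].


arg(z1*z2) = 62° + 79° = 141°
Normalized to (-180°, 180°]: 141°

141°


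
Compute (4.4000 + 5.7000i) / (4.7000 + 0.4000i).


Conjugate of z2 = 4.7000 - 0.4000i
Numerator: (4.4000 + 5.7000i)(4.7000 - 0.4000i) = 22.9600 + 25.0300i
Denominator: 4.7^2 + 0.4^2 = 22.25
Result = (22.9600 + 25.0300i)/22.25

1.0319 + 1.1249i


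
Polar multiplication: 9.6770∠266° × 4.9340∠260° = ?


r = 9.6770 * 4.9340 = 47.7463
theta = 266° + 260° = 526° = 166° (mod 360)

47.7463 cis(166°)


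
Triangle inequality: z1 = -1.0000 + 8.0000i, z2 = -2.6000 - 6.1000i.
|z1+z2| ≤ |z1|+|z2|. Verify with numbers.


|z1| = sqrt((-1)^2 + 8^2) = sqrt(65) = 8.0623
|z2| = sqrt((-2.6)^2 + (-6.1)^2) = sqrt(43.97) = 6.6310
z1+z2 = -3.6000 + 1.9000i
|z1+z2| = sqrt(16.57) = 4.0706
|z1|+|z2| = 8.0623 + 6.6310 = 14.6933

|z1+z2| = 4.0706 ≤ |z1|+|z2| = 14.6933 (verified)


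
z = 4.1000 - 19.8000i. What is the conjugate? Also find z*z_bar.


z_bar = 4.1000 + 19.8000i
z*z_bar = 4.1^2 + (-19.8)^2 = 16.81 + 392.04 = 408.85

z_bar = 4.1000 + 19.8000i, z*z_bar = 408.85


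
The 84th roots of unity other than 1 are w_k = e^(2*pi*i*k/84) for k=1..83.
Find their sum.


With w = e^(2*pi*i/84), all 84 of the 84th roots of unity w^0 = 1, w, ..., w^(83) sum to 0: 1 + w + ... + w^(83) = (1 - w^84)/(1 - w) = 0 since w^84 = 1, w ≠ 1.
Removing the root 1: w + w^2 + ... + w^(83) = 0 - 1 = -1

Sum = -1


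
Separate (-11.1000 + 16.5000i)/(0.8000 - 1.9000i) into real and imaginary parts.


Multiply by conjugate: (-11.1000 + 16.5000i)(0.8000 + 1.9000i) / (0.8^2 + (-1.9)^2)
Numerator real = -11.1*0.8 + 16.5*(-1.9) = -40.23
Numerator imag = 16.5*0.8 - (-11.1)*(-1.9) = -7.89
Denominator = 4.25
Re(z) = -40.23/4.25 = -9.4659
Im(z) = -7.89/4.25 = -1.8565

Re(z) = -9.4659, Im(z) = -1.8565


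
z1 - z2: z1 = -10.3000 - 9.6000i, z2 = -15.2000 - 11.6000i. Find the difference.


Real: -10.3 + 15.2 = 4.9
Imag: -9.6 + 11.6 = 2

4.9000 + 2.0000i


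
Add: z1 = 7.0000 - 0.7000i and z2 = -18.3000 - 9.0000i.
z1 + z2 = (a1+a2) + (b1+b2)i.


Real: 7 - 18.3 = -11.3
Imag: -0.7 - 9 = -9.7

-11.3000 - 9.7000i


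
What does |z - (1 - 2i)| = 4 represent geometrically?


|z - z0| = r is a circle with center z0 and radius r.
Center = (1, -2), radius = 4

Circle with center (1, -2) and radius 4


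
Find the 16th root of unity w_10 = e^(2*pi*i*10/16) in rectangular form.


Angle = 360*10/16 = 225°
a = cos(225°) = -0.7071
b = sin(225°) = -0.7071

-0.7071 - 0.7071i


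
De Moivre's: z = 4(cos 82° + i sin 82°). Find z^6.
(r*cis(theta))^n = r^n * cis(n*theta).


r^6 = 4^6 = 4096
n*theta = 6*82° = 492° = 132° (mod 360)
a = 4096*cos(132°) = -2740.7590
b = 4096*sin(132°) = 3043.9212

4096 cis(132°) = -2740.7590 + 3043.9212i


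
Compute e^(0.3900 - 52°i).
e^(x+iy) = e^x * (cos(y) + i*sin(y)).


e^0.3900 = 1.4770
cos(-52°) = 0.61566
sin(-52°) = -0.788
Real = 1.4770*0.61566 = 0.9093
Imag = 1.4770*(-0.788) = -1.1639

0.9093 - 1.1639i


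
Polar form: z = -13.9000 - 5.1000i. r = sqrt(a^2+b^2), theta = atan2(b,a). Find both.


r = sqrt(193.21+26.01) = sqrt(219.22) = 14.8061
theta = atan2(-5.1, -13.9) = -159.8516 degrees

r = 14.8061, theta = -159.8516 degrees


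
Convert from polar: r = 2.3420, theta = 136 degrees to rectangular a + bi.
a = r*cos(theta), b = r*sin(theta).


a = 2.3420*cos(136°) = 2.3420*(-0.71934) = -1.6847
b = 2.3420*sin(136°) = 2.3420*0.69466 = 1.6269

-1.6847 + 1.6269i


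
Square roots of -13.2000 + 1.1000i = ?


|z| = sqrt(174.24+1.21) = 13.2458
sqrt((|z|+a)/2) = sqrt((13.2458+(-13.2))/2) = sqrt(0.0229) = 0.1513
sqrt((|z|-a)/2) = sqrt((13.2458-(-13.2))/2) = sqrt(13.2229) = 3.6363

±(0.1513 + 3.6363i) i.e. 0.1513 + 3.6363i and -0.1513 - 3.6363i


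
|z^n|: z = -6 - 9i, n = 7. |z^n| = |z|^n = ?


|z| = sqrt(36+81) = sqrt(117) = 10.8167
|z^7| = |z|^7 = (sqrt(117))^7 = 117^3 * sqrt(117) = 1601613*sqrt(117)

|z^7| = 1601613*sqrt(117) ≈ 17324093.3848


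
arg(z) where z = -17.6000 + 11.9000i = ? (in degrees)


Re = -17.6, Im = 11.9
arg = atan2(11.9, -17.6) = 145.9359 degrees

arg(z) = 145.9359 degrees


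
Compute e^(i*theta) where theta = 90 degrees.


cos(90°) = 0
sin(90°) = 1.0000

e^(i*90°) = 0 + 1.0000i


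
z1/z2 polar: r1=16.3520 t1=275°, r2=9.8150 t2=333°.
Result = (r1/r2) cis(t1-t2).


r = 16.3520 / 9.8150 = 1.6660
theta = 275° - 333° = -58° = 302° (mod 360)

1.6660 cis(302°)


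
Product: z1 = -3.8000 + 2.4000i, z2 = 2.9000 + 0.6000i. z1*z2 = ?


Real = -3.8*2.9 - 2.4*0.6 = -11.02 - 1.44 = -12.46
Imag = -3.8*0.6 + 2.9*2.4 = -2.28 + 6.96 = 4.68

-12.4600 + 4.6800i


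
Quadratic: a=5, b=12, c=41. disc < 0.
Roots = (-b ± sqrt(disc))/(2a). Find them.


disc = 12^2 - 4*5*41 = 144 - 820 = -676
sqrt(|disc|) = sqrt(676) = 26.0000
Real part = -12/(2*5) = -1.2000
Imag part = 26.0000/(2*5) = 2.6000

-1.2000 ± 2.6000i


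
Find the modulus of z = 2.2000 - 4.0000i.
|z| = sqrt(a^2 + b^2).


|z| = sqrt(2.2^2 + (-4)^2) = sqrt(4.84 + 16) = sqrt(20.84) = 4.5651

|z| = 4.5651


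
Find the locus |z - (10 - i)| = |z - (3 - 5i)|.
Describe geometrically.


Equal distances means the locus is the perpendicular bisector of z1 and z2.
Midpoint = ((10+3)/2, (-1+(-5))/2) = (6.5000, -3.0000)

Perpendicular bisector through (6.5000, -3.0000)


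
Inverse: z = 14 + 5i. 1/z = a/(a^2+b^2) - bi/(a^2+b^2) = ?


|z|^2 = 196+25 = 221
1/z = (14 - 5i)/221

1/z = 0.0633 - 0.0226i


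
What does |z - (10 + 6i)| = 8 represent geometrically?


|z - z0| = r is a circle with center z0 and radius r.
Center = (10, 6), radius = 8

Circle with center (10, 6) and radius 8


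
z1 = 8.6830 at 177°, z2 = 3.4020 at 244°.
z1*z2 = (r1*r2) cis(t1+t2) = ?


r = 8.6830 * 3.4020 = 29.5396
theta = 177° + 244° = 421° = 61° (mod 360)

29.5396 cis(61°)


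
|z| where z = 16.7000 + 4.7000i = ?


|z| = sqrt(16.7^2 + 4.7^2) = sqrt(278.89 + 22.09) = sqrt(300.98) = 17.3488

|z| = 17.3488


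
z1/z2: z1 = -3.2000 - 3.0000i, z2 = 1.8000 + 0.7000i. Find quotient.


Conjugate of z2 = 1.8000 - 0.7000i
Numerator: (-3.2000 - 3.0000i)(1.8000 - 0.7000i) = -7.8600 - 3.1600i
Denominator: 1.8^2 + 0.7^2 = 3.73
Result = (-7.8600 - 3.1600i)/3.73

-2.1072 - 0.8472i


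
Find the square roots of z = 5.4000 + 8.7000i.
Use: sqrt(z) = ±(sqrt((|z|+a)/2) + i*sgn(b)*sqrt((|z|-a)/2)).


|z| = sqrt(29.16+75.69) = 10.2396
sqrt((|z|+a)/2) = sqrt((10.2396+5.4)/2) = sqrt(7.8198) = 2.7964
sqrt((|z|-a)/2) = sqrt((10.2396-5.4)/2) = sqrt(2.4198) = 1.5556

±(2.7964 + 1.5556i) i.e. 2.7964 + 1.5556i and -2.7964 - 1.5556i


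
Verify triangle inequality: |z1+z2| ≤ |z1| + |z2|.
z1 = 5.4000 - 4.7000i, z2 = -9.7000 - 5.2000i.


|z1| = sqrt(5.4^2 + (-4.7)^2) = sqrt(51.25) = 7.1589
|z2| = sqrt((-9.7)^2 + (-5.2)^2) = sqrt(121.13) = 11.0059
z1+z2 = -4.3000 - 9.9000i
|z1+z2| = sqrt(116.5) = 10.7935
|z1|+|z2| = 7.1589 + 11.0059 = 18.1648

|z1+z2| = 10.7935 ≤ |z1|+|z2| = 18.1648 (verified)


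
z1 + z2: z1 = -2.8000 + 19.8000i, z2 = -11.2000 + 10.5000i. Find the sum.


Real: -2.8 - 11.2 = -14
Imag: 19.8 + 10.5 = 30.3

-14.0000 + 30.3000i


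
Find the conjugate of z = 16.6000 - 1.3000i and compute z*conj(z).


z_bar = 16.6000 + 1.3000i
z*z_bar = 16.6^2 + (-1.3)^2 = 275.56 + 1.69 = 277.25

z_bar = 16.6000 + 1.3000i, z*z_bar = 277.25


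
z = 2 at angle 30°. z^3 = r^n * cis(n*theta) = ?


r^3 = 2^3 = 8
n*theta = 3*30° = 90° = 90° (mod 360)
a = 8*cos(90°) = 0
b = 8*sin(90°) = 8.0000

8 cis(90°) = 0 + 8.0000i


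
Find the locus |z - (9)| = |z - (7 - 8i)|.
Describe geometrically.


Equal distances means the locus is the perpendicular bisector of z1 and z2.
Midpoint = ((9+7)/2, (0+(-8))/2) = (8.0000, -4.0000)

Perpendicular bisector through (8.0000, -4.0000)


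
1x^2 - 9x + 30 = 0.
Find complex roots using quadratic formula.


disc = (-9)^2 - 4*1*30 = 81 - 120 = -39
sqrt(|disc|) = sqrt(39) = 6.2450
Real part = 9/(2*1) = 4.5000
Imag part = 6.2450/(2*1) = 3.1225

4.5000 ± 3.1225i


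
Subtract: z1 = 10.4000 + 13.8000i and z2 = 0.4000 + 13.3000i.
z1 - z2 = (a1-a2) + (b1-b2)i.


Real: 10.4 - 0.4 = 10
Imag: 13.8 - 13.3 = 0.5

10.0000 + 0.5000i


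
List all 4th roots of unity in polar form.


The 4th roots of unity are cis(360k/4°) for k=0..3
Angle step = 360/4 = 90°
Primitive root: cis(90°)
Primitive root = 0 + 1.0000i

4 roots at angles: 0°, 90°, 180°, 270°


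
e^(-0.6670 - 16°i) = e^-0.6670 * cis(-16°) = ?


e^-0.6670 = 0.51325
cos(-16°) = 0.9613
sin(-16°) = -0.2756
Real = 0.51325*0.9613 = 0.4934
Imag = 0.51325*(-0.2756) = -0.1415

0.4934 - 0.1415i


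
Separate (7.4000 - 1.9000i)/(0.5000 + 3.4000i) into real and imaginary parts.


Multiply by conjugate: (7.4000 - 1.9000i)(0.5000 - 3.4000i) / (0.5^2 + 3.4^2)
Numerator real = 7.4*0.5 - (1.9)*3.4 = -2.76
Numerator imag = -1.9*0.5 - 7.4*3.4 = -26.11
Denominator = 11.81
Re(z) = -2.76/11.81 = -0.2337
Im(z) = -26.11/11.81 = -2.2108

Re(z) = -0.2337, Im(z) = -2.2108


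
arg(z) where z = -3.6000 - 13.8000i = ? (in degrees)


Re = -3.6, Im = -13.8
arg = atan2(-13.8, -3.6) = -104.6209 degrees

arg(z) = -104.6209 degrees


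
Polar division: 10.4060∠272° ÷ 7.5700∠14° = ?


r = 10.4060 / 7.5700 = 1.3746
theta = 272° - 14° = 258° = 258° (mod 360)

1.3746 cis(258°)


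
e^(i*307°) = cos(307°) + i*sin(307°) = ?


cos(307°) = 0.6018
sin(307°) = -0.7986

e^(i*307°) = 0.6018 - 0.7986i


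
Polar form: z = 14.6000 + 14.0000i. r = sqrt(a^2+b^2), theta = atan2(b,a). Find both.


r = sqrt(213.16+196) = sqrt(409.16) = 20.2277
theta = atan2(14, 14.6) = 43.7982 degrees

r = 20.2277, theta = 43.7982 degrees


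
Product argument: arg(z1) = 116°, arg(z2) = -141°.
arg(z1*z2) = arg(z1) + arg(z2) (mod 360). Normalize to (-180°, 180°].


arg(z1*z2) = 116° - 141° = -25°
Normalized to (-180°, 180°]: -25°

-25°


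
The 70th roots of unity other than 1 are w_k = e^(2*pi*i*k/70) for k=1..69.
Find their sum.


With w = e^(2*pi*i/70), all 70 of the 70th roots of unity w^0 = 1, w, ..., w^(69) sum to 0: 1 + w + ... + w^(69) = (1 - w^70)/(1 - w) = 0 since w^70 = 1, w ≠ 1.
Removing the root 1: w + w^2 + ... + w^(69) = 0 - 1 = -1

Sum = -1


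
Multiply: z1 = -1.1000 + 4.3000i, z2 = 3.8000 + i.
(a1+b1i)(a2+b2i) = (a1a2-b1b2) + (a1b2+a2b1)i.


Real = -1.1*3.8 - 4.3*1 = -4.18 - 4.3 = -8.48
Imag = -1.1*1 + 3.8*4.3 = -1.1 + 16.34 = 15.24

-8.4800 + 15.2400i


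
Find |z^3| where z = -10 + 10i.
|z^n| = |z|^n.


|z| = sqrt(100+100) = sqrt(200) = 14.1421
|z^3| = |z|^3 = (sqrt(200))^3 = 200*sqrt(200)

|z^3| = 200*sqrt(200) ≈ 2828.4271


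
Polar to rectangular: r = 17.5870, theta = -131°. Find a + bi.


a = 17.5870*cos(-131°) = 17.5870*(-0.65606) = -11.5381
b = 17.5870*sin(-131°) = 17.5870*(-0.75471) = -13.2731

-11.5381 - 13.2731i


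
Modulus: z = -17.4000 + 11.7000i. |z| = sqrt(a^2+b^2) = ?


|z| = sqrt((-17.4)^2 + 11.7^2) = sqrt(302.76 + 136.89) = sqrt(439.65) = 20.9678

|z| = 20.9678


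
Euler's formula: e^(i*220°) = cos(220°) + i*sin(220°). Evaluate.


cos(220°) = -0.7660
sin(220°) = -0.6428

e^(i*220°) = -0.7660 - 0.6428i


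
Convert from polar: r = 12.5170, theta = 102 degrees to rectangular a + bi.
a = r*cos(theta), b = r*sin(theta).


a = 12.5170*cos(102°) = 12.5170*(-0.20791) = -2.6024
b = 12.5170*sin(102°) = 12.5170*0.97815 = 12.2435

-2.6024 + 12.2435i


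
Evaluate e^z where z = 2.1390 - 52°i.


e^2.1390 = 8.49094
cos(-52°) = 0.61566
sin(-52°) = -0.788011
Real = 8.49094*0.61566 = 5.2275
Imag = 8.49094*(-0.788011) = -6.6910

5.2275 - 6.6910i


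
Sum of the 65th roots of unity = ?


The sum of all 65th roots of unity is 0.
Geometric series: (1 - w^65)/(1 - w) = (1-1)/(1-w) = 0 since w^65 = 1, w ≠ 1.
Alternatively: coefficient of z^64 in z^65 - 1 is 0.

0


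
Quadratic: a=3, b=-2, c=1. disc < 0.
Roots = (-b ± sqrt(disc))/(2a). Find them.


disc = (-2)^2 - 4*3*1 = 4 - 12 = -8
sqrt(|disc|) = sqrt(8) = 2.8284
Real part = 2/(2*3) = 0.3333
Imag part = 2.8284/(2*3) = 0.4714

0.3333 ± 0.4714i


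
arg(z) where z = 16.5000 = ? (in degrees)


Re = 16.5, Im = 0
arg = atan2(0, 16.5) = 0 degrees

arg(z) = 0 degrees


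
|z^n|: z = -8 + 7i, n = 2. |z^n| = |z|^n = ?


|z| = sqrt(64+49) = sqrt(113) = 10.6301
|z^2| = |z|^2 = (sqrt(113))^2 = 113

|z^2| = 113


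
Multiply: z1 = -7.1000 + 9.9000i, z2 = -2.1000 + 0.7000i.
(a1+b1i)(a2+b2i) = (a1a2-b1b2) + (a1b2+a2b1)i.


Real = -7.1*(-2.1) - 9.9*0.7 = 14.91 - 6.93 = 7.98
Imag = -7.1*0.7 - (2.1)*9.9 = -4.97 - (20.79) = -25.76

7.9800 - 25.7600i


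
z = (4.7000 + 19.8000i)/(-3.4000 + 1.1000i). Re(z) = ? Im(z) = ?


Multiply by conjugate: (4.7000 + 19.8000i)(-3.4000 - 1.1000i) / ((-3.4)^2 + 1.1^2)
Numerator real = 4.7*(-3.4) + 19.8*1.1 = 5.8
Numerator imag = 19.8*(-3.4) - 4.7*1.1 = -72.49
Denominator = 12.77
Re(z) = 5.8/12.77 = 0.4542
Im(z) = -72.49/12.77 = -5.6766

Re(z) = 0.4542, Im(z) = -5.6766


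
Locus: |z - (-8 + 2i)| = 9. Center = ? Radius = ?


|z - z0| = r is a circle with center z0 and radius r.
Center = (-8, 2), radius = 9

Circle with center (-8, 2) and radius 9


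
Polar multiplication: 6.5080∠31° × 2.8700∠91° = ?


r = 6.5080 * 2.8700 = 18.6780
theta = 31° + 91° = 122° = 122° (mod 360)

18.6780 cis(122°)


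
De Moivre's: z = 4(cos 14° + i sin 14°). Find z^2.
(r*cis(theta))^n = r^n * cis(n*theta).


r^2 = 4^2 = 16
n*theta = 2*14° = 28° = 28° (mod 360)
a = 16*cos(28°) = 14.1272
b = 16*sin(28°) = 7.5115

16 cis(28°) = 14.1272 + 7.5115i


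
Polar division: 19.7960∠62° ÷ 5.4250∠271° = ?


r = 19.7960 / 5.4250 = 3.6490
theta = 62° - 271° = -209° = 151° (mod 360)

3.6490 cis(151°)


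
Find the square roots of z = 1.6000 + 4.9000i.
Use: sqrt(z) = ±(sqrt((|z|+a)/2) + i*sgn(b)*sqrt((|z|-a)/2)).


|z| = sqrt(2.56+24.01) = 5.1546
sqrt((|z|+a)/2) = sqrt((5.1546+1.6)/2) = sqrt(3.3773) = 1.8377
sqrt((|z|-a)/2) = sqrt((5.1546-1.6)/2) = sqrt(1.7773) = 1.3332

±(1.8377 + 1.3332i) i.e. 1.8377 + 1.3332i and -1.8377 - 1.3332i


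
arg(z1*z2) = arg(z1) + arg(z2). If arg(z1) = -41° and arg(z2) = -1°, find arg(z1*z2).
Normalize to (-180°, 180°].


arg(z1*z2) = -41° - 1° = -42°
Normalized to (-180°, 180°]: -42°

-42°


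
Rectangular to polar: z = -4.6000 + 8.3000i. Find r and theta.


r = sqrt(21.16+68.89) = sqrt(90.05) = 9.4895
theta = atan2(8.3, -4.6) = 118.9960 degrees

r = 9.4895, theta = 118.9960 degrees


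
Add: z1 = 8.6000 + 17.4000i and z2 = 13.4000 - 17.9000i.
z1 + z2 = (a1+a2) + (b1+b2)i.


Real: 8.6 + 13.4 = 22
Imag: 17.4 - 17.9 = -0.5

22.0000 - 0.5000i


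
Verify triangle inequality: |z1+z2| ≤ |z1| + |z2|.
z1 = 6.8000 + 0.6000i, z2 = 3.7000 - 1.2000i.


|z1| = sqrt(6.8^2 + 0.6^2) = sqrt(46.6) = 6.8264
|z2| = sqrt(3.7^2 + (-1.2)^2) = sqrt(15.13) = 3.8897
z1+z2 = 10.5000 - 0.6000i
|z1+z2| = sqrt(110.61) = 10.5171
|z1|+|z2| = 6.8264 + 3.8897 = 10.7161

|z1+z2| = 10.5171 ≤ |z1|+|z2| = 10.7161 (verified)


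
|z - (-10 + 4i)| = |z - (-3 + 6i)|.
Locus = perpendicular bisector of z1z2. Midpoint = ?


Equal distances means the locus is the perpendicular bisector of z1 and z2.
Midpoint = ((-10+(-3))/2, (4+6)/2) = (-6.5000, 5.0000)

Perpendicular bisector through (-6.5000, 5.0000)


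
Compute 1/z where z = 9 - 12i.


|z|^2 = 81+144 = 225
1/z = (9 + 12i)/225

1/z = 0.0400 + 0.0533i


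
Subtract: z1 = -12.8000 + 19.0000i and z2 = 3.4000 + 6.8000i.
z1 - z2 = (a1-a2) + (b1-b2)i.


Real: -12.8 - 3.4 = -16.2
Imag: 19 - 6.8 = 12.2

-16.2000 + 12.2000i


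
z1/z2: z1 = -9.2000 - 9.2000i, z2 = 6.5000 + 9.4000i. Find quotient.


Conjugate of z2 = 6.5000 - 9.4000i
Numerator: (-9.2000 - 9.2000i)(6.5000 - 9.4000i) = -146.2800 + 26.6800i
Denominator: 6.5^2 + 9.4^2 = 130.61
Result = (-146.2800 + 26.6800i)/130.61

-1.1200 + 0.2043i


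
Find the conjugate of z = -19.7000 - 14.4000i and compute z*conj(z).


z_bar = -19.7000 + 14.4000i
z*z_bar = (-19.7)^2 + (-14.4)^2 = 388.09 + 207.36 = 595.45

z_bar = -19.7000 + 14.4000i, z*z_bar = 595.45


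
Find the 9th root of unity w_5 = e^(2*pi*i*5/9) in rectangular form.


Angle = 360*5/9 = 200°
a = cos(200°) = -0.9397
b = sin(200°) = -0.3420

-0.9397 - 0.3420i


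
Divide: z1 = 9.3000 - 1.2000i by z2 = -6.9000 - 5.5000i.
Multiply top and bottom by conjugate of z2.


Conjugate of z2 = -6.9000 + 5.5000i
Numerator: (9.3000 - 1.2000i)(-6.9000 + 5.5000i) = -57.5700 + 59.4300i
Denominator: (-6.9)^2 + (-5.5)^2 = 77.86
Result = (-57.5700 + 59.4300i)/77.86

-0.7394 + 0.7633i


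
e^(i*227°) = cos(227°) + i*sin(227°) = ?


cos(227°) = -0.6820
sin(227°) = -0.7314

e^(i*227°) = -0.6820 - 0.7314i


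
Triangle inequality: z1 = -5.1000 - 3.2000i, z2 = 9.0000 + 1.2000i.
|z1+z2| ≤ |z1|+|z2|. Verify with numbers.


|z1| = sqrt((-5.1)^2 + (-3.2)^2) = sqrt(36.25) = 6.0208
|z2| = sqrt(9^2 + 1.2^2) = sqrt(82.44) = 9.0796
z1+z2 = 3.9000 - 2.0000i
|z1+z2| = sqrt(19.21) = 4.3829
|z1|+|z2| = 6.0208 + 9.0796 = 15.1004

|z1+z2| = 4.3829 ≤ |z1|+|z2| = 15.1004 (verified)


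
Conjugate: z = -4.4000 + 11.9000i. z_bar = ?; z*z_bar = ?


z_bar = -4.4000 - 11.9000i
z*z_bar = (-4.4)^2 + 11.9^2 = 19.36 + 141.61 = 160.97

z_bar = -4.4000 - 11.9000i, z*z_bar = 160.97


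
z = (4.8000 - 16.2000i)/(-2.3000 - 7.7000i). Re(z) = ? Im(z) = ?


Multiply by conjugate: (4.8000 - 16.2000i)(-2.3000 + 7.7000i) / ((-2.3)^2 + (-7.7)^2)
Numerator real = 4.8*(-2.3) - (16.2)*(-7.7) = 113.7
Numerator imag = -16.2*(-2.3) - 4.8*(-7.7) = 74.22
Denominator = 64.58
Re(z) = 113.7/64.58 = 1.7606
Im(z) = 74.22/64.58 = 1.1493

Re(z) = 1.7606, Im(z) = 1.1493


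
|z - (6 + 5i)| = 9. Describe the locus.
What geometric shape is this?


|z - z0| = r is a circle with center z0 and radius r.
Center = (6, 5), radius = 9

Circle with center (6, 5) and radius 9


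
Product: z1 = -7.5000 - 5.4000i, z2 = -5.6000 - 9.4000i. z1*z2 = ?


Real = -7.5*(-5.6) - (-5.4)*(-9.4) = 42 - 50.76 = -8.76
Imag = -7.5*(-9.4) - (5.6)*(-5.4) = 70.5 + 30.24 = 100.74

-8.7600 + 100.7400i


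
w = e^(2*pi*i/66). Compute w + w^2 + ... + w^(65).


With w = e^(2*pi*i/66), all 66 of the 66th roots of unity w^0 = 1, w, ..., w^(65) sum to 0: 1 + w + ... + w^(65) = (1 - w^66)/(1 - w) = 0 since w^66 = 1, w ≠ 1.
Removing the root 1: w + w^2 + ... + w^(65) = 0 - 1 = -1

Sum = -1


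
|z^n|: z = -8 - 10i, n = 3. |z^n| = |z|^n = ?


|z| = sqrt(64+100) = sqrt(164) = 12.8062
|z^3| = |z|^3 = (sqrt(164))^3 = 164*sqrt(164)

|z^3| = 164*sqrt(164) ≈ 2100.2247


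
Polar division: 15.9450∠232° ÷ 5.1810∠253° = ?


r = 15.9450 / 5.1810 = 3.0776
theta = 232° - 253° = -21° = 339° (mod 360)

3.0776 cis(339°)


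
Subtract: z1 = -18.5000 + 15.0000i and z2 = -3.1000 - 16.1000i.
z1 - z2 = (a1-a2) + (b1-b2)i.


Real: -18.5 + 3.1 = -15.4
Imag: 15 + 16.1 = 31.1

-15.4000 + 31.1000i


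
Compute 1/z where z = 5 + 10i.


|z|^2 = 25+100 = 125
1/z = (5 - 10i)/125

1/z = 0.0400 - 0.0800i


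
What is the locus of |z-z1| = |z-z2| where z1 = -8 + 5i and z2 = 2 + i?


Equal distances means the locus is the perpendicular bisector of z1 and z2.
Midpoint = ((-8+2)/2, (5+1)/2) = (-3.0000, 3.0000)

Perpendicular bisector through (-3.0000, 3.0000)


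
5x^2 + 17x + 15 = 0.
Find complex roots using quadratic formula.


disc = 17^2 - 4*5*15 = 289 - 300 = -11
sqrt(|disc|) = sqrt(11) = 3.3166
Real part = -17/(2*5) = -1.7000
Imag part = 3.3166/(2*5) = 0.3317

-1.7000 ± 0.3317i


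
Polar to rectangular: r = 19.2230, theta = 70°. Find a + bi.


a = 19.2230*cos(70°) = 19.2230*0.34202 = 6.5747
b = 19.2230*sin(70°) = 19.2230*0.93969 = 18.0637

6.5747 + 18.0637i


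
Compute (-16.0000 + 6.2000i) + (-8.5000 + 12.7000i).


Real: -16 - 8.5 = -24.5
Imag: 6.2 + 12.7 = 18.9

-24.5000 + 18.9000i


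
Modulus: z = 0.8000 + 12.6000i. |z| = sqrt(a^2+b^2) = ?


|z| = sqrt(0.8^2 + 12.6^2) = sqrt(0.64 + 158.76) = sqrt(159.4) = 12.6254

|z| = 12.6254


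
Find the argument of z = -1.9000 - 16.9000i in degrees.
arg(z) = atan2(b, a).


Re = -1.9, Im = -16.9
arg = atan2(-16.9, -1.9) = -96.4146 degrees

arg(z) = -96.4146 degrees


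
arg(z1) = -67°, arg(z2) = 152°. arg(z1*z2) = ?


arg(z1*z2) = -67° + 152° = 85°
Normalized to (-180°, 180°]: 85°

85°


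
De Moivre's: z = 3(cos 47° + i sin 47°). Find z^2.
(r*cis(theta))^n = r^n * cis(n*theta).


r^2 = 3^2 = 9
n*theta = 2*47° = 94° = 94° (mod 360)
a = 9*cos(94°) = -0.6278
b = 9*sin(94°) = 8.9781

9 cis(94°) = -0.6278 + 8.9781i


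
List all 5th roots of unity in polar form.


The 5th roots of unity are cis(360k/5°) for k=0..4
Angle step = 360/5 = 72°
Primitive root: cis(72°)
Primitive root = 0.3090 + 0.9511i

5 roots at angles: 0°, 72°, 144°, 216°, 288°


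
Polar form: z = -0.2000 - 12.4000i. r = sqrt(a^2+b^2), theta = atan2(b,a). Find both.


r = sqrt(0.04+153.76) = sqrt(153.8) = 12.4016
theta = atan2(-12.4, -0.2) = -90.9240 degrees

r = 12.4016, theta = -90.9240 degrees


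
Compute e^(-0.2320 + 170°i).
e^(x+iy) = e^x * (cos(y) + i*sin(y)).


e^-0.2320 = 0.7929
cos(170°) = -0.98481
sin(170°) = 0.17365
Real = 0.7929*(-0.98481) = -0.7809
Imag = 0.7929*0.17365 = 0.1377

-0.7809 + 0.1377i


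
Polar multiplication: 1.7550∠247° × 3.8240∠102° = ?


r = 1.7550 * 3.8240 = 6.7111
theta = 247° + 102° = 349° = 349° (mod 360)

6.7111 cis(349°)


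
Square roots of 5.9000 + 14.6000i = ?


|z| = sqrt(34.81+213.16) = 15.7471
sqrt((|z|+a)/2) = sqrt((15.7471+5.9)/2) = sqrt(10.8235) = 3.2899
sqrt((|z|-a)/2) = sqrt((15.7471-5.9)/2) = sqrt(4.9235) = 2.2189

±(3.2899 + 2.2189i) i.e. 3.2899 + 2.2189i and -3.2899 - 2.2189i


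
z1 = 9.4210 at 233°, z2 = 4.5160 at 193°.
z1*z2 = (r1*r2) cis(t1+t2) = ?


r = 9.4210 * 4.5160 = 42.5452
theta = 233° + 193° = 426° = 66° (mod 360)

42.5452 cis(66°)


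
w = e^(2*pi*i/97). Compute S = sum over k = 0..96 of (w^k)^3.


The roots are w_k = w^k with w = e^(2*pi*i/97), and (w^k)^3 = (w^3)^k.
So S = 1 + u + u^2 + ... + u^(96) with u = w^3.
3 = 0*97 + 3, so 3 is not a multiple of 97: u = w^3 ≠ 1 (w is a primitive 97th root), while u^97 = (w^97)^3 = 1.
Geometric series: S = (1 - u^97)/(1 - u) = (1 - 1)/(1 - u) = 0

S = 0


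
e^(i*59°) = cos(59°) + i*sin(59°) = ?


cos(59°) = 0.5150
sin(59°) = 0.8572

e^(i*59°) = 0.5150 + 0.8572i


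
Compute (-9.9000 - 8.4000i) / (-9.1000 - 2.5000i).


Conjugate of z2 = -9.1000 + 2.5000i
Numerator: (-9.9000 - 8.4000i)(-9.1000 + 2.5000i) = 111.0900 + 51.6900i
Denominator: (-9.1)^2 + (-2.5)^2 = 89.06
Result = (111.0900 + 51.6900i)/89.06

1.2474 + 0.5804i


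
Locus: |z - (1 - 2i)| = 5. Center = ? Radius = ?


|z - z0| = r is a circle with center z0 and radius r.
Center = (1, -2), radius = 5

Circle with center (1, -2) and radius 5


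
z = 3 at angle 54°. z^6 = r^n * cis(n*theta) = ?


r^6 = 3^6 = 729
n*theta = 6*54° = 324° = 324° (mod 360)
a = 729*cos(324°) = 589.7734
b = 729*sin(324°) = -428.4954

729 cis(324°) = 589.7734 - 428.4954i


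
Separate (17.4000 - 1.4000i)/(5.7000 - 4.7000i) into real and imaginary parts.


Multiply by conjugate: (17.4000 - 1.4000i)(5.7000 + 4.7000i) / (5.7^2 + (-4.7)^2)
Numerator real = 17.4*5.7 - (1.4)*(-4.7) = 105.76
Numerator imag = -1.4*5.7 - 17.4*(-4.7) = 73.8
Denominator = 54.58
Re(z) = 105.76/54.58 = 1.9377
Im(z) = 73.8/54.58 = 1.3521

Re(z) = 1.9377, Im(z) = 1.3521


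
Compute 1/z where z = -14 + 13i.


|z|^2 = 196+169 = 365
1/z = (-14 - 13i)/365

1/z = -0.0384 - 0.0356i


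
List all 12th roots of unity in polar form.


The 12th roots of unity are cis(360k/12°) for k=0..11
Angle step = 360/12 = 30°
Primitive root: cis(30°)
Primitive root = 0.8660 + 0.5000i

12 roots at angles: 0°, 30°, 60°, 90°, 120°, 150°, 180°, 210°, 240°, 270°, 300°, 330°


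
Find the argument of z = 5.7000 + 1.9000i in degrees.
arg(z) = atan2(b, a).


Re = 5.7, Im = 1.9
arg = atan2(1.9, 5.7) = 18.4349 degrees

arg(z) = 18.4349 degrees


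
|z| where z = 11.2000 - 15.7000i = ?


|z| = sqrt(11.2^2 + (-15.7)^2) = sqrt(125.44 + 246.49) = sqrt(371.93) = 19.2855

|z| = 19.2855


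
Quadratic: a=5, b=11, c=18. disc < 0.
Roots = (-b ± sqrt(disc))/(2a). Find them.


disc = 11^2 - 4*5*18 = 121 - 360 = -239
sqrt(|disc|) = sqrt(239) = 15.4596
Real part = -11/(2*5) = -1.1000
Imag part = 15.4596/(2*5) = 1.5460

-1.1000 ± 1.5460i


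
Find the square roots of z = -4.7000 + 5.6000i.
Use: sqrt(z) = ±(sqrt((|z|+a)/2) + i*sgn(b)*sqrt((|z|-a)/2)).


|z| = sqrt(22.09+31.36) = 7.3110
sqrt((|z|+a)/2) = sqrt((7.3110+(-4.7))/2) = sqrt(1.3055) = 1.1426
sqrt((|z|-a)/2) = sqrt((7.3110-(-4.7))/2) = sqrt(6.0055) = 2.4506

±(1.1426 + 2.4506i) i.e. 1.1426 + 2.4506i and -1.1426 - 2.4506i


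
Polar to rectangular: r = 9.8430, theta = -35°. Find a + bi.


a = 9.8430*cos(-35°) = 9.8430*0.81915 = 8.0629
b = 9.8430*sin(-35°) = 9.8430*(-0.57358) = -5.6457

8.0629 - 5.6457i


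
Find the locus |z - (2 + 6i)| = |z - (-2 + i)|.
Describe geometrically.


Equal distances means the locus is the perpendicular bisector of z1 and z2.
Midpoint = ((2+(-2))/2, (6+1)/2) = (0, 3.5000)

Perpendicular bisector through (0, 3.5000)


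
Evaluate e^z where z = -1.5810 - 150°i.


e^-1.5810 = 0.2058
cos(-150°) = -0.866
sin(-150°) = -0.5
Real = 0.2058*(-0.866) = -0.1782
Imag = 0.2058*(-0.5) = -0.1029

-0.1782 - 0.1029i


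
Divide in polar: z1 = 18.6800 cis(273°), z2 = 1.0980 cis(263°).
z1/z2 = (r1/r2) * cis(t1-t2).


r = 18.6800 / 1.0980 = 17.0128
theta = 273° - 263° = 10° = 10° (mod 360)

17.0128 cis(10°)


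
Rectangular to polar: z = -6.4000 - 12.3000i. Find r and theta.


r = sqrt(40.96+151.29) = sqrt(192.25) = 13.8654
theta = atan2(-12.3, -6.4) = -117.4891 degrees

r = 13.8654, theta = -117.4891 degrees


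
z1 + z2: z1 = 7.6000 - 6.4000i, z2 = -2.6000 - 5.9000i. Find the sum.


Real: 7.6 - 2.6 = 5
Imag: -6.4 - 5.9 = -12.3

5.0000 - 12.3000i


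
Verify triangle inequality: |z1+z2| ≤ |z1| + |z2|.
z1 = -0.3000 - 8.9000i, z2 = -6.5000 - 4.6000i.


|z1| = sqrt((-0.3)^2 + (-8.9)^2) = sqrt(79.3) = 8.9051
|z2| = sqrt((-6.5)^2 + (-4.6)^2) = sqrt(63.41) = 7.9630
z1+z2 = -6.8000 - 13.5000i
|z1+z2| = sqrt(228.49) = 15.1159
|z1|+|z2| = 8.9051 + 7.9630 = 16.8681

|z1+z2| = 15.1159 ≤ |z1|+|z2| = 16.8681 (verified)
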